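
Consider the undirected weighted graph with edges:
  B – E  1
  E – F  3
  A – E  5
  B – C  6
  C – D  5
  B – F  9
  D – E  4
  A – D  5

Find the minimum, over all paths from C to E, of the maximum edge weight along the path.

Routes from C to E:
C → D → A → E: max(5, 5, 5) = 5
C → B → F → E: max(6, 9, 3) = 9
C → B → E: max(6, 1) = 6
C → D → E: max(5, 4) = 5
Smallest bottleneck: 5.

5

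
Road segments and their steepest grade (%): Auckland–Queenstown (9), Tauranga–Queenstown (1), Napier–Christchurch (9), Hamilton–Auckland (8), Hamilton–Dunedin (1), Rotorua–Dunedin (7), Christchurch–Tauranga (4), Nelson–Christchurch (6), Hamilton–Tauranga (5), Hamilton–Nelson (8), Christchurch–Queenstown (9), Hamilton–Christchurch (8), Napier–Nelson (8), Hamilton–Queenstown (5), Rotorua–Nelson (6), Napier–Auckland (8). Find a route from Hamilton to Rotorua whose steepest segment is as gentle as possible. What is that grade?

6

Comparing a few candidate routes:
Hamilton→Queenstown→Tauranga→Christchurch→Nelson→Rotorua: max(5, 1, 4, 6, 6) = 6
Hamilton→Dunedin→Rotorua: max(1, 7) = 7
Hamilton→Tauranga→Christchurch→Nelson→Rotorua: max(5, 4, 6, 6) = 6
Best route has worst link 6%.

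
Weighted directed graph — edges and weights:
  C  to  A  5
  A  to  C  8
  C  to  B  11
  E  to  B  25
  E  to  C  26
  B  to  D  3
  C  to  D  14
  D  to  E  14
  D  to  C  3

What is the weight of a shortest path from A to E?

36

Routes from A to E:
A→C→D→E: 8 + 14 + 14 = 36
A→C→B→D→E: 8 + 11 + 3 + 14 = 36
Shortest: 36.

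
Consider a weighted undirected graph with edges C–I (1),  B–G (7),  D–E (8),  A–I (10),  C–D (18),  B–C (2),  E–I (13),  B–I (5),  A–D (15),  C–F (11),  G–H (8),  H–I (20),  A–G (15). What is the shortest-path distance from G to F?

Comparing a few candidate routes:
G - B - I - C - F: 7 + 5 + 1 + 11 = 24
G - B - C - F: 7 + 2 + 11 = 20
G - A - I - C - F: 15 + 10 + 1 + 11 = 37
The minimum is 20.

20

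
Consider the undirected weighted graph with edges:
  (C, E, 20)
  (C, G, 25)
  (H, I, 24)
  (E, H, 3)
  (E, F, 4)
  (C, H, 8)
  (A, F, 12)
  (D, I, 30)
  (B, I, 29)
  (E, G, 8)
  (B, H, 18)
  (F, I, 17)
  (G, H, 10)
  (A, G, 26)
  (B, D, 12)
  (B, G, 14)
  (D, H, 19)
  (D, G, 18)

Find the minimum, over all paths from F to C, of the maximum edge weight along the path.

A few of the F→C routes:
F -> E -> G -> D -> H -> C: max(4, 8, 18, 19, 8) = 19
F -> E -> H -> C: max(4, 3, 8) = 8
F -> E -> G -> H -> C: max(4, 8, 10, 8) = 10
F -> E -> G -> B -> H -> C: max(4, 8, 14, 18, 8) = 18
F -> E -> G -> D -> B -> H -> C: max(4, 8, 18, 12, 18, 8) = 18
F -> E -> G -> B -> D -> H -> C: max(4, 8, 14, 12, 19, 8) = 19
Smallest bottleneck: 8.

8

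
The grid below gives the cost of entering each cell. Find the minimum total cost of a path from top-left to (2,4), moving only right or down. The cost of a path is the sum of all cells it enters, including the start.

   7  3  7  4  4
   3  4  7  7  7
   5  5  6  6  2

One optimal route is [0,0] [0,1] [1,1] [2,1] [2,2] [2,3] [2,4].
Its cost is 7 + 3 + 4 + 5 + 6 + 6 + 2 = 33.
For comparison, the top-then-right route costs 34.

33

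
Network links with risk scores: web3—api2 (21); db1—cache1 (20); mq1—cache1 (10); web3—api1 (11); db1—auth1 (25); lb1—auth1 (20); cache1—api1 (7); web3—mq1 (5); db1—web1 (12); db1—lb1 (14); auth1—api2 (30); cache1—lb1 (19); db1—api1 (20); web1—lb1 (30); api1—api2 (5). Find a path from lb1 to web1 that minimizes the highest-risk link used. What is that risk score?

14

Comparing a few candidate routes:
lb1 → cache1 → db1 → web1: max(19, 20, 12) = 20
lb1 → cache1 → mq1 → web3 → api1 → db1 → web1: max(19, 10, 5, 11, 20, 12) = 20
lb1 → db1 → web1: max(14, 12) = 14
The minimum achievable maximum is 14.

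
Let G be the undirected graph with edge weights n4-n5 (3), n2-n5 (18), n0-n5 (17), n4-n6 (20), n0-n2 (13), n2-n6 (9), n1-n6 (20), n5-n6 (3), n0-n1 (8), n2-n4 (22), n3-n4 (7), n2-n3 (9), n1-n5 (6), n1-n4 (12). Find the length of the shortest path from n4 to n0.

A few of the n4→n0 routes:
n4 -> n1 -> n0: 12 + 8 = 20
n4 -> n5 -> n2 -> n0: 3 + 18 + 13 = 34
n4 -> n5 -> n0: 3 + 17 = 20
n4 -> n3 -> n2 -> n0: 7 + 9 + 13 = 29
n4 -> n5 -> n6 -> n2 -> n0: 3 + 3 + 9 + 13 = 28
n4 -> n5 -> n1 -> n0: 3 + 6 + 8 = 17
The minimum is 17.

17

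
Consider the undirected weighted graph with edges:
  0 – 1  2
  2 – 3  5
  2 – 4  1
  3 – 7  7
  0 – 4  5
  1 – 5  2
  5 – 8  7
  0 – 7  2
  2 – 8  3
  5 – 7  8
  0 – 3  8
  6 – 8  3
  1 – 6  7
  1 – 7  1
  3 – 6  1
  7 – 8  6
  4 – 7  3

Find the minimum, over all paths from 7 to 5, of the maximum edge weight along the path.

A few of the 7→5 routes:
7 -> 8 -> 2 -> 4 -> 0 -> 1 -> 5: max(6, 3, 1, 5, 2, 2) = 6
7 -> 0 -> 1 -> 5: max(2, 2, 2) = 2
7 -> 4 -> 0 -> 1 -> 5: max(3, 5, 2, 2) = 5
7 -> 1 -> 5: max(1, 2) = 2
Smallest bottleneck: 2.

2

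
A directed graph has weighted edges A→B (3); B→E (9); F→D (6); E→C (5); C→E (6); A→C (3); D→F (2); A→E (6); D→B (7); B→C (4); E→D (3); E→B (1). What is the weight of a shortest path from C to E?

6

Candidate routes:
C-E: 6
The minimum is 6.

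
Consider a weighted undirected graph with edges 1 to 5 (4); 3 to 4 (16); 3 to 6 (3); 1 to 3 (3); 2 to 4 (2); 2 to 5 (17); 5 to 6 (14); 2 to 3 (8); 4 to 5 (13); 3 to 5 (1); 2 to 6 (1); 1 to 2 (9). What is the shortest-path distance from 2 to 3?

Some routes from 2 to 3:
2-3: 8
2-1-3: 9 + 3 = 12
2-6-3: 1 + 3 = 4
The minimum is 4.

4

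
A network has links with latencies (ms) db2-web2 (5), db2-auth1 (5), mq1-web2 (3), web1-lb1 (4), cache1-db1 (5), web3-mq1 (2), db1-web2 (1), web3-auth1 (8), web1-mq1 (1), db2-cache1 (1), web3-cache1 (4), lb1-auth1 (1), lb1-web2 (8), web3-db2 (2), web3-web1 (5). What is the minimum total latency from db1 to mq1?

Checking several routes:
db1-web2-db2-web3-mq1: 1 + 5 + 2 + 2 = 10
db1-cache1-db2-web3-mq1: 5 + 1 + 2 + 2 = 10
db1-web2-mq1: 1 + 3 = 4
db1-cache1-web3-mq1: 5 + 4 + 2 = 11
The minimum is 4 ms.

4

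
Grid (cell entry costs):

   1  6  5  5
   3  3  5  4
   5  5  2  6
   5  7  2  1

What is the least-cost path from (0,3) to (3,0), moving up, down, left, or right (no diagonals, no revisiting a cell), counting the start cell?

Best path: (0,3)→(0,2)→(0,1)→(0,0)→(1,0)→(2,0)→(3,0)
Cost: 5 + 5 + 6 + 1 + 3 + 5 + 5 = 30

30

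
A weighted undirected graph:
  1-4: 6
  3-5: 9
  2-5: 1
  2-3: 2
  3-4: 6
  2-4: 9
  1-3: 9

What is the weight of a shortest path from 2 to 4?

8

Comparing a few candidate routes:
2 - 4: 9
2 - 3 - 4: 2 + 6 = 8
2 - 3 - 1 - 4: 2 + 9 + 6 = 17
2 - 5 - 3 - 4: 1 + 9 + 6 = 16
The minimum is 8.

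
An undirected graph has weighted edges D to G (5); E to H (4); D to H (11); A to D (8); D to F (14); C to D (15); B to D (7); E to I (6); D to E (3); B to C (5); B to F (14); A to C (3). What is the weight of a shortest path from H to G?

12

Routes from H to G:
H→E→D→G: 4 + 3 + 5 = 12
H→D→G: 11 + 5 = 16
Shortest: 12.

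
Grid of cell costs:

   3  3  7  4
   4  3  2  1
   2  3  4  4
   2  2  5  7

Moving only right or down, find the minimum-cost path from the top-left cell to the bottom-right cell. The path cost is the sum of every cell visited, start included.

Cheapest: [0,0] → [0,1] → [1,1] → [1,2] → [1,3] → [2,3] → [3,3]
  3 + 3 + 3 + 2 + 1 + 4 + 7 = 23
For comparison, the top-then-right route costs 29.

23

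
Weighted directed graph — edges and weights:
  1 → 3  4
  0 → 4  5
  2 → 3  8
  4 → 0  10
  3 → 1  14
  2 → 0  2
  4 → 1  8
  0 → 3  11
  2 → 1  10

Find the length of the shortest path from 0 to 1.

Paths from 0 to 1:
0 - 3 - 1: 11 + 14 = 25
0 - 4 - 1: 5 + 8 = 13
Shortest: 13.

13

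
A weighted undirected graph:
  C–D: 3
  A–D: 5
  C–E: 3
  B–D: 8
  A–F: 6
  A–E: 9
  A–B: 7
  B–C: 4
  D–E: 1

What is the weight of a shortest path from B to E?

Some routes from B to E:
B→D→E: 8 + 1 = 9
B→D→C→E: 8 + 3 + 3 = 14
B→C→D→E: 4 + 3 + 1 = 8
B→A→D→E: 7 + 5 + 1 = 13
B→C→E: 4 + 3 = 7
Shortest: 7.

7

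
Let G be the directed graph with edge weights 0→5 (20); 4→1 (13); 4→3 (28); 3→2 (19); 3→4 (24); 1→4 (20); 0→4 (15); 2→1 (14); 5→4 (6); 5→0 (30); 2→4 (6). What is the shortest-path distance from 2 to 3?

34

Candidate routes:
2 - 1 - 4 - 3: 14 + 20 + 28 = 62
2 - 4 - 3: 6 + 28 = 34
Best route has total 34.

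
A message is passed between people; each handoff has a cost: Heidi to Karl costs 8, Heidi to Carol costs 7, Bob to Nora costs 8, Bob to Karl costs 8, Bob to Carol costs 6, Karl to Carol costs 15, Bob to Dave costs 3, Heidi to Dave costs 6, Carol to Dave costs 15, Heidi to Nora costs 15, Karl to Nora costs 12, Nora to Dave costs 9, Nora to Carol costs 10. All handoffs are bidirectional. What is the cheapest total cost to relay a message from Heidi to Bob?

A few of the Heidi→Bob routes:
Heidi→Carol→Bob: 7 + 6 = 13
Heidi→Karl→Bob: 8 + 8 = 16
Heidi→Dave→Bob: 6 + 3 = 9
Shortest: 9.

9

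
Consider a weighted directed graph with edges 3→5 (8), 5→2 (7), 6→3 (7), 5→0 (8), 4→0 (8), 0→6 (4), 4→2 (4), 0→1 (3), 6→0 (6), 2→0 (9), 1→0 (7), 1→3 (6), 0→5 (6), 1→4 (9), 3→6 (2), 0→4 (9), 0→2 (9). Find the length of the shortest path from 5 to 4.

17

Comparing a few candidate routes:
5 → 2 → 0 → 4: 7 + 9 + 9 = 25
5 → 0 → 1 → 4: 8 + 3 + 9 = 20
5 → 0 → 4: 8 + 9 = 17
The minimum is 17.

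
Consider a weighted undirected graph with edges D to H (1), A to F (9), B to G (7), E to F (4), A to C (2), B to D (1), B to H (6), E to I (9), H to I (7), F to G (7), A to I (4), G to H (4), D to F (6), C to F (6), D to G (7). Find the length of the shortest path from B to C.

Some routes from B to C:
B → D → F → C: 1 + 6 + 6 = 13
B → D → F → A → C: 1 + 6 + 9 + 2 = 18
B → H → I → A → C: 6 + 7 + 4 + 2 = 19
B → D → H → I → A → C: 1 + 1 + 7 + 4 + 2 = 15
Shortest: 13.

13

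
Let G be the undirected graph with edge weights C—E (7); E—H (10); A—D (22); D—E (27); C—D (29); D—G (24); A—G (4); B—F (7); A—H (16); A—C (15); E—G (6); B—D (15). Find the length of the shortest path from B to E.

Some routes from B to E:
B-D-G-E: 15 + 24 + 6 = 45
B-D-A-G-E: 15 + 22 + 4 + 6 = 47
B-D-C-E: 15 + 29 + 7 = 51
B-D-E: 15 + 27 = 42
Best route has total 42.

42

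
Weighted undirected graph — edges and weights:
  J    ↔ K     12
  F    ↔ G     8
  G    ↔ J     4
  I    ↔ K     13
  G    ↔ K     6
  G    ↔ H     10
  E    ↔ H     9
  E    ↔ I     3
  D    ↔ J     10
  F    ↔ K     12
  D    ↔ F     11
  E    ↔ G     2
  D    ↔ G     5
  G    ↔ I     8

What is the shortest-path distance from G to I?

Some routes from G to I:
G-K-I: 6 + 13 = 19
G-H-E-I: 10 + 9 + 3 = 22
G-I: 8
G-E-I: 2 + 3 = 5
Best route has total 5.

5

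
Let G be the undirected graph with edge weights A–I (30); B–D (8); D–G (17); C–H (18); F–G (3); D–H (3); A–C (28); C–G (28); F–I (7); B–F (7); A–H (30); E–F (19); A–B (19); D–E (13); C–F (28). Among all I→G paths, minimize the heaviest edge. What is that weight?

Comparing a few candidate routes:
I - F - G: max(7, 3) = 7
I - F - E - D - G: max(7, 19, 13, 17) = 19
I - F - B - D - G: max(7, 7, 8, 17) = 17
Smallest bottleneck: 7.

7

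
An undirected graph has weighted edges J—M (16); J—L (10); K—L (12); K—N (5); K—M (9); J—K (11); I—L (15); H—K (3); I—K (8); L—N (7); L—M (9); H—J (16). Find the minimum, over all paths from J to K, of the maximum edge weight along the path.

Checking several routes:
J-K: max(11) = 11
J-L-M-K: max(10, 9, 9) = 10
J-L-N-K: max(10, 7, 5) = 10
J-L-K: max(10, 12) = 12
J-L-I-K: max(10, 15, 8) = 15
Smallest bottleneck: 10.

10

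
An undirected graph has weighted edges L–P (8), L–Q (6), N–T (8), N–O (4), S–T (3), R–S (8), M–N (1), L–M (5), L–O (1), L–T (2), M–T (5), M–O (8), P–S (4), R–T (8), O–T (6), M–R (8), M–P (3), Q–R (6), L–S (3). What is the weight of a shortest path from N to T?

6

A few of the N→T routes:
N → O → L → T: 4 + 1 + 2 = 7
N → M → L → T: 1 + 5 + 2 = 8
N → O → T: 4 + 6 = 10
N → M → P → S → T: 1 + 3 + 4 + 3 = 11
N → M → T: 1 + 5 = 6
N → T: 8
Shortest: 6.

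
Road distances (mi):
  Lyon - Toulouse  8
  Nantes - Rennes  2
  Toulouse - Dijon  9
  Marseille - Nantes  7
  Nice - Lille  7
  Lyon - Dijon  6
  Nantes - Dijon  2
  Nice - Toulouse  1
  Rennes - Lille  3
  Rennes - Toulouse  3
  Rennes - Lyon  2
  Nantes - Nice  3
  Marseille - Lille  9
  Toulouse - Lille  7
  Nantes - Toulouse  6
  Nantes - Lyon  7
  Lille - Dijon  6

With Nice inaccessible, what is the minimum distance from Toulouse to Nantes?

A few of the Toulouse→Nantes routes:
Toulouse -> Dijon -> Nantes: 9 + 2 = 11
Toulouse -> Rennes -> Nantes: 3 + 2 = 5
Toulouse -> Nantes: 6
Toulouse -> Lyon -> Rennes -> Nantes: 8 + 2 + 2 = 12
Best route has total 5 mi.

5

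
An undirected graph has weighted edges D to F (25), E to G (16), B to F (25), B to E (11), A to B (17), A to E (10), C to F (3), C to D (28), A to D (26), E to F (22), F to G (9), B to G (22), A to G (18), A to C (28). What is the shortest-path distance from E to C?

Some routes from E to C:
E -> B -> F -> C: 11 + 25 + 3 = 39
E -> F -> C: 22 + 3 = 25
E -> A -> C: 10 + 28 = 38
E -> G -> F -> C: 16 + 9 + 3 = 28
Best route has total 25.

25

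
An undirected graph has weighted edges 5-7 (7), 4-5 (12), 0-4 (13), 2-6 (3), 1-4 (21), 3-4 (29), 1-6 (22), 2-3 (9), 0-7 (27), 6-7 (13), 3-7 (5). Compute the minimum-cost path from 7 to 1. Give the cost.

A few of the 7→1 routes:
7→3→4→1: 5 + 29 + 21 = 55
7→3→2→6→1: 5 + 9 + 3 + 22 = 39
7→0→4→1: 27 + 13 + 21 = 61
7→6→1: 13 + 22 = 35
7→5→4→1: 7 + 12 + 21 = 40
Best route has total 35.

35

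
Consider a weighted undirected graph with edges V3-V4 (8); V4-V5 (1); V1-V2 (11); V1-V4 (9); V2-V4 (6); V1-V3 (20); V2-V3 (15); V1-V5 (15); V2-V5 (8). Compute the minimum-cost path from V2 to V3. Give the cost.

14

A few of the V2→V3 routes:
V2 → V5 → V4 → V3: 8 + 1 + 8 = 17
V2 → V4 → V3: 6 + 8 = 14
V2 → V3: 15
V2 → V1 → V4 → V3: 11 + 9 + 8 = 28
The minimum is 14.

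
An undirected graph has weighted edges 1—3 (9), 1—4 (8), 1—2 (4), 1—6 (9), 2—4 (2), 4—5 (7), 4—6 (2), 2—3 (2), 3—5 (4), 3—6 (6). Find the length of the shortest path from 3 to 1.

Some routes from 3 to 1:
3 → 2 → 1: 2 + 4 = 6
3 → 6 → 1: 6 + 9 = 15
3 → 6 → 4 → 2 → 1: 6 + 2 + 2 + 4 = 14
3 → 2 → 4 → 1: 2 + 2 + 8 = 12
3 → 2 → 4 → 6 → 1: 2 + 2 + 2 + 9 = 15
3 → 1: 9
Best route has total 6.

6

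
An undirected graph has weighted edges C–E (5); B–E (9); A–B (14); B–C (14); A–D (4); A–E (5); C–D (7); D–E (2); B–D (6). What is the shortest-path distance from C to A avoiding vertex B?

Candidate routes:
C → D → E → A: 7 + 2 + 5 = 14
C → E → A: 5 + 5 = 10
C → E → D → A: 5 + 2 + 4 = 11
C → D → A: 7 + 4 = 11
Best route has total 10.

10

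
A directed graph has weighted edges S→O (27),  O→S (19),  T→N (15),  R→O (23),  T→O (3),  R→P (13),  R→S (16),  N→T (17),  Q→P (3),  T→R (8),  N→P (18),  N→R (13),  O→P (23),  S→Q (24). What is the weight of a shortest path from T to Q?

46

Checking several routes:
T→R→S→Q: 8 + 16 + 24 = 48
T→N→R→S→Q: 15 + 13 + 16 + 24 = 68
T→O→S→Q: 3 + 19 + 24 = 46
Best route has total 46.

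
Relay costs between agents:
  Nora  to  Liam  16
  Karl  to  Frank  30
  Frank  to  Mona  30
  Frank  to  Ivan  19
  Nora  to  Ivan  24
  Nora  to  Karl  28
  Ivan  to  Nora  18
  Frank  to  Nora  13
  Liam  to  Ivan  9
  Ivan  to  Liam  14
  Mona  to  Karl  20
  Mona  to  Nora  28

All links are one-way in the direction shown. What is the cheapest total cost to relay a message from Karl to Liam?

59

A few of the Karl→Liam routes:
Karl - Frank - Mona - Nora - Liam: 30 + 30 + 28 + 16 = 104
Karl - Frank - Ivan - Liam: 30 + 19 + 14 = 63
Karl - Frank - Nora - Ivan - Liam: 30 + 13 + 24 + 14 = 81
Karl - Frank - Ivan - Nora - Liam: 30 + 19 + 18 + 16 = 83
Karl - Frank - Nora - Liam: 30 + 13 + 16 = 59
Shortest: 59.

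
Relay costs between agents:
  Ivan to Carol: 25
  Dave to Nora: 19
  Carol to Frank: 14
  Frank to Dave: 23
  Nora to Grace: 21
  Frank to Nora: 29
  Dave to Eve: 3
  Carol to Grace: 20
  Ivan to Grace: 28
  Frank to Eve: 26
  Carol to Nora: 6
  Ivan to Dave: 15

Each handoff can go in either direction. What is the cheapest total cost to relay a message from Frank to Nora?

Some routes from Frank to Nora:
Frank -> Nora: 29
Frank -> Eve -> Dave -> Nora: 26 + 3 + 19 = 48
Frank -> Carol -> Grace -> Nora: 14 + 20 + 21 = 55
Frank -> Dave -> Ivan -> Carol -> Nora: 23 + 15 + 25 + 6 = 69
Frank -> Dave -> Nora: 23 + 19 = 42
Frank -> Carol -> Nora: 14 + 6 = 20
Best route has total 20.

20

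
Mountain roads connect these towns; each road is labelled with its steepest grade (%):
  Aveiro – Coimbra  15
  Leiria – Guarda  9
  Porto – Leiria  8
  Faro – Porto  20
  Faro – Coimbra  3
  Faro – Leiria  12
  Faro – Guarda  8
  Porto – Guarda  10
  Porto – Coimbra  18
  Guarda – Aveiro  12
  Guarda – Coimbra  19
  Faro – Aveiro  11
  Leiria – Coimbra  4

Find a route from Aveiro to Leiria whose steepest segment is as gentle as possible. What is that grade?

11

A few of the Aveiro→Leiria routes:
Aveiro→Faro→Guarda→Porto→Leiria: max(11, 8, 10, 8) = 11
Aveiro→Guarda→Porto→Leiria: max(12, 10, 8) = 12
Aveiro→Faro→Coimbra→Leiria: max(11, 3, 4) = 11
Aveiro→Faro→Guarda→Leiria: max(11, 8, 9) = 11
Aveiro→Guarda→Faro→Leiria: max(12, 8, 12) = 12
The minimum achievable maximum is 11%.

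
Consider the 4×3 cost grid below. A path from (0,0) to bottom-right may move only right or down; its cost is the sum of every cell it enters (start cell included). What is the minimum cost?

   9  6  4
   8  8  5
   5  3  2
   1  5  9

35

Best path: (0,0) -> (0,1) -> (0,2) -> (1,2) -> (2,2) -> (3,2)
Cost: 9 + 6 + 4 + 5 + 2 + 9 = 35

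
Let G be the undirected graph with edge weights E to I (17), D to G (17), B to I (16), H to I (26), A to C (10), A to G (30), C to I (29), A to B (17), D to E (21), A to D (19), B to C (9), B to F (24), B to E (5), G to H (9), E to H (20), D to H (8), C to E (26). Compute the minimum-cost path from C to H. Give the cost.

34

Comparing a few candidate routes:
C - B - E - D - H: 9 + 5 + 21 + 8 = 43
C - A - D - H: 10 + 19 + 8 = 37
C - B - E - H: 9 + 5 + 20 = 34
The minimum is 34.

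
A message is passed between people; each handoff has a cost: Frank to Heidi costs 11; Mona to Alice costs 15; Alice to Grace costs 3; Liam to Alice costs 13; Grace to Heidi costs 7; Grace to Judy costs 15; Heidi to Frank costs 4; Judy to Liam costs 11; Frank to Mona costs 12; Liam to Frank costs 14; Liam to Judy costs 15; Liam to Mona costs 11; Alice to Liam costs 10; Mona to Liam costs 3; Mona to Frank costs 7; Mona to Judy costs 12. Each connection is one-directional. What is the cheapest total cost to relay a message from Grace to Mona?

23

Candidate routes:
Grace -> Judy -> Liam -> Mona: 15 + 11 + 11 = 37
Grace -> Heidi -> Frank -> Mona: 7 + 4 + 12 = 23
Grace -> Judy -> Liam -> Frank -> Mona: 15 + 11 + 14 + 12 = 52
The minimum is 23.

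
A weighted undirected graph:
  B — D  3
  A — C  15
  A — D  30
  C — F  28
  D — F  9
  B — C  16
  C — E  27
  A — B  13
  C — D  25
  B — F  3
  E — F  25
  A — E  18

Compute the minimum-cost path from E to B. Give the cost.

A few of the E→B routes:
E -> A -> D -> B: 18 + 30 + 3 = 51
E -> A -> B: 18 + 13 = 31
E -> A -> C -> B: 18 + 15 + 16 = 49
E -> F -> D -> B: 25 + 9 + 3 = 37
E -> C -> B: 27 + 16 = 43
E -> F -> B: 25 + 3 = 28
Best route has total 28.

28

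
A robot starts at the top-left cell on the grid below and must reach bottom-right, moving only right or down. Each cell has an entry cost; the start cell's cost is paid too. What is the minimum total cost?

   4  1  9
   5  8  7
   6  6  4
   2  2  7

26

Path r0c0 r1c0 r2c0 r3c0 r3c1 r3c2: 4 + 5 + 6 + 2 + 2 + 7 = 26.
For comparison, the top-then-right route costs 32.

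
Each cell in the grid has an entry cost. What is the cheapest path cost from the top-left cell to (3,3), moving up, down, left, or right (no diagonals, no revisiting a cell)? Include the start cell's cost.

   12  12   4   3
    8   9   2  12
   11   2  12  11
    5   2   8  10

Best path: r0c0 -> r1c0 -> r1c1 -> r2c1 -> r3c1 -> r3c2 -> r3c3
Cost: 12 + 8 + 9 + 2 + 2 + 8 + 10 = 51

51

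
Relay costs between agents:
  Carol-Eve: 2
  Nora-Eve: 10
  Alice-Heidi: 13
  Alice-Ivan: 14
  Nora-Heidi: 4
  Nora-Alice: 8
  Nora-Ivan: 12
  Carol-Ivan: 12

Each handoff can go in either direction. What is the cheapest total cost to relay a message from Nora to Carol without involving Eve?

Routes from Nora to Carol avoiding Eve:
Nora→Alice→Ivan→Carol: 8 + 14 + 12 = 34
Nora→Ivan→Carol: 12 + 12 = 24
Nora→Heidi→Alice→Ivan→Carol: 4 + 13 + 14 + 12 = 43
Shortest: 24.

24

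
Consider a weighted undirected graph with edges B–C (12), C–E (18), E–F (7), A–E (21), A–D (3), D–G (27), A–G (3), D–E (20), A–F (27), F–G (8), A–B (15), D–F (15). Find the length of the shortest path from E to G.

Checking several routes:
E - A - G: 21 + 3 = 24
E - F - D - A - G: 7 + 15 + 3 + 3 = 28
E - D - A - G: 20 + 3 + 3 = 26
E - F - G: 7 + 8 = 15
Best route has total 15.

15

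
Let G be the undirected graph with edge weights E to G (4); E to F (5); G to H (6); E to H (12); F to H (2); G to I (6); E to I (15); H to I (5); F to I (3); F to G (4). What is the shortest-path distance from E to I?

Comparing a few candidate routes:
E-F-I: 5 + 3 = 8
E-G-F-I: 4 + 4 + 3 = 11
E-G-I: 4 + 6 = 10
The minimum is 8.

8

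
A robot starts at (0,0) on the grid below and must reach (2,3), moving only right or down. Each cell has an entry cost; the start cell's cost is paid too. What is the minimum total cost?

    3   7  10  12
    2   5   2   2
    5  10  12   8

22

Cheapest: (0,0) (1,0) (1,1) (1,2) (1,3) (2,3)
  3 + 2 + 5 + 2 + 2 + 8 = 22
For comparison, the top-then-right route costs 42.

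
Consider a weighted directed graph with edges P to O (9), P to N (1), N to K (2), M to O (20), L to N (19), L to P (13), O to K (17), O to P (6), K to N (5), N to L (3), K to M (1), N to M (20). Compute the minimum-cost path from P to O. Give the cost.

Candidate routes:
P -> N -> K -> M -> O: 1 + 2 + 1 + 20 = 24
P -> N -> M -> O: 1 + 20 + 20 = 41
P -> O: 9
The minimum is 9.

9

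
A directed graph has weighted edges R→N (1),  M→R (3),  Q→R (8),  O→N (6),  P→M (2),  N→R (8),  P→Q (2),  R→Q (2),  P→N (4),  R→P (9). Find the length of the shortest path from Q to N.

Candidate routes:
Q-R-P-N: 8 + 9 + 4 = 21
Q-R-N: 8 + 1 = 9
The minimum is 9.

9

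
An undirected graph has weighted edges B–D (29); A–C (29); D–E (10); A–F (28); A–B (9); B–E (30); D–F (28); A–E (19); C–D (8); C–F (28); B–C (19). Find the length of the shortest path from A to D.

Checking several routes:
A→E→D: 19 + 10 = 29
A→B→D: 9 + 29 = 38
A→B→C→D: 9 + 19 + 8 = 36
A→C→D: 29 + 8 = 37
Shortest: 29.

29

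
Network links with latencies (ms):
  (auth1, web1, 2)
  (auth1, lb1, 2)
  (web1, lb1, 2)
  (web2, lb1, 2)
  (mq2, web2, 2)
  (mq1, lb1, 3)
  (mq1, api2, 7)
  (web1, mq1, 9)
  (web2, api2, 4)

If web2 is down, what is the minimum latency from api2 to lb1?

10

Candidate routes:
api2 → mq1 → web1 → auth1 → lb1: 7 + 9 + 2 + 2 = 20
api2 → mq1 → lb1: 7 + 3 = 10
api2 → mq1 → web1 → lb1: 7 + 9 + 2 = 18
Shortest: 10 ms.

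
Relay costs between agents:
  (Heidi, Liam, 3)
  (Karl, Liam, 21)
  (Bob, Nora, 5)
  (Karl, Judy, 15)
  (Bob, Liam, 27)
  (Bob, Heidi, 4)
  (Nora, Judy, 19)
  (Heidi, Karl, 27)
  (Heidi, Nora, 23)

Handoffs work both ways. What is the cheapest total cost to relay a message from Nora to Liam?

12

A few of the Nora→Liam routes:
Nora→Heidi→Liam: 23 + 3 = 26
Nora→Bob→Liam: 5 + 27 = 32
Nora→Heidi→Bob→Liam: 23 + 4 + 27 = 54
Nora→Bob→Heidi→Liam: 5 + 4 + 3 = 12
Shortest: 12.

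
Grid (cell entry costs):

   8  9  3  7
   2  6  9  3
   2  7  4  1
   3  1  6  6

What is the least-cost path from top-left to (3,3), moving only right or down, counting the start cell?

Path (0,0)→(1,0)→(2,0)→(3,0)→(3,1)→(3,2)→(3,3): 8 + 2 + 2 + 3 + 1 + 6 + 6 = 28.
(Top row then right column would cost 37.)

28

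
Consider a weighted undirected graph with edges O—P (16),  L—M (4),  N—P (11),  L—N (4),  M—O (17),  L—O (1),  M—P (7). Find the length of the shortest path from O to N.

5

Comparing a few candidate routes:
O - M - L - N: 17 + 4 + 4 = 25
O - L - M - P - N: 1 + 4 + 7 + 11 = 23
O - P - N: 16 + 11 = 27
O - L - N: 1 + 4 = 5
The minimum is 5.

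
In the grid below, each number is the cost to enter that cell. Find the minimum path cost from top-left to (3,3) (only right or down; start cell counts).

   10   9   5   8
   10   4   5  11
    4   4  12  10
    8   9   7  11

54

Best path: r0c0 r0c1 r1c1 r2c1 r3c1 r3c2 r3c3
Cost: 10 + 9 + 4 + 4 + 9 + 7 + 11 = 54
For comparison, the top-then-right route costs 64.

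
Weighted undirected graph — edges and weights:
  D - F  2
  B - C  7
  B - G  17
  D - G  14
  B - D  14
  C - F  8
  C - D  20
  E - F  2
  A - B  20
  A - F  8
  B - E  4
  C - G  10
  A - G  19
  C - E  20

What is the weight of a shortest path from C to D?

10

Comparing a few candidate routes:
C - F - D: 8 + 2 = 10
C - B - D: 7 + 14 = 21
C - G - D: 10 + 14 = 24
C - D: 20
C - B - E - F - D: 7 + 4 + 2 + 2 = 15
C - E - F - D: 20 + 2 + 2 = 24
Shortest: 10.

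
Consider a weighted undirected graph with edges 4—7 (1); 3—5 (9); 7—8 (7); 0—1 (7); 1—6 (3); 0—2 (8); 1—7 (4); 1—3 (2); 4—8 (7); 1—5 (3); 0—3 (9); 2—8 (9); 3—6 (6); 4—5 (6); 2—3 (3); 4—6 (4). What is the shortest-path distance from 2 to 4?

10

Checking several routes:
2→3→1→7→4: 3 + 2 + 4 + 1 = 10
2→3→6→4: 3 + 6 + 4 = 13
2→3→1→6→4: 3 + 2 + 3 + 4 = 12
Best route has total 10.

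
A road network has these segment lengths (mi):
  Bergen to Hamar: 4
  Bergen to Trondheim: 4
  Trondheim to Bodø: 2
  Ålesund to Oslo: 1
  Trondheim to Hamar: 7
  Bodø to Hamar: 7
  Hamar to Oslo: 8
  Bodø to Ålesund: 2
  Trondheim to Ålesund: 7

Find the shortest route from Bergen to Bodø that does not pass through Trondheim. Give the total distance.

Paths from Bergen to Bodø avoiding Trondheim:
Bergen→Hamar→Bodø: 4 + 7 = 11
Bergen→Hamar→Oslo→Ålesund→Bodø: 4 + 8 + 1 + 2 = 15
Best route has total 11 mi.

11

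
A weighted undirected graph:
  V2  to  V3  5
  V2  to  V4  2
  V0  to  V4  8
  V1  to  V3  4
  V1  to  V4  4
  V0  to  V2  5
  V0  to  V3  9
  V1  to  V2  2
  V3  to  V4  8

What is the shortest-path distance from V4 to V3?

7

Comparing a few candidate routes:
V4-V2-V1-V3: 2 + 2 + 4 = 8
V4-V1-V3: 4 + 4 = 8
V4-V2-V3: 2 + 5 = 7
V4-V1-V2-V3: 4 + 2 + 5 = 11
V4-V3: 8
Best route has total 7.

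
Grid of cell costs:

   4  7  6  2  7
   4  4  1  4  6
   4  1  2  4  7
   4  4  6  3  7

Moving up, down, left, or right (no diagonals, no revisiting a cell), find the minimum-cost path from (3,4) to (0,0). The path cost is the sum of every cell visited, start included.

Cheapest: (3,4) → (3,3) → (2,3) → (2,2) → (1,2) → (1,1) → (1,0) → (0,0)
  7 + 3 + 4 + 2 + 1 + 4 + 4 + 4 = 29

29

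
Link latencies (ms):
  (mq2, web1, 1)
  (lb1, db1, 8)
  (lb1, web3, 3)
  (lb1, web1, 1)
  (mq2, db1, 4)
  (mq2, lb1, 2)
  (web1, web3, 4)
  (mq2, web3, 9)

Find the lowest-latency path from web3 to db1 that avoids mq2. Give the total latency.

Routes from web3 to db1 avoiding mq2:
web3 -> web1 -> lb1 -> db1: 4 + 1 + 8 = 13
web3 -> lb1 -> db1: 3 + 8 = 11
The minimum is 11 ms.

11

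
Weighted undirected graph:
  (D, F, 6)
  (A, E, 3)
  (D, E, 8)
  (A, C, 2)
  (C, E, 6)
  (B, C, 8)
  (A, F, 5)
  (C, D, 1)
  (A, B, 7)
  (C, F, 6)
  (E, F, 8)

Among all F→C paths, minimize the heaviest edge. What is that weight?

5

Comparing a few candidate routes:
F-D-C: max(6, 1) = 6
F-A-C: max(5, 2) = 5
F-A-E-C: max(5, 3, 6) = 6
F-C: max(6) = 6
F-A-E-D-C: max(5, 3, 8, 1) = 8
Best route has worst link 5.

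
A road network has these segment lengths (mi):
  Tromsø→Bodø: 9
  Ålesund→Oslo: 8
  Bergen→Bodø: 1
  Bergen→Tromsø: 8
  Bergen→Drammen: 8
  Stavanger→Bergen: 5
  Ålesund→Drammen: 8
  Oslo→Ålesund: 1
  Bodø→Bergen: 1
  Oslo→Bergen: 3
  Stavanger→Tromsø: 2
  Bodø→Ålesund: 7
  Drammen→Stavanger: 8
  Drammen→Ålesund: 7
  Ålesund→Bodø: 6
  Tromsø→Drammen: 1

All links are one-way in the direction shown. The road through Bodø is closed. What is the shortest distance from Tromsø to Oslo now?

Routes from Tromsø to Oslo avoiding Bodø:
Tromsø→Drammen→Ålesund→Oslo: 1 + 7 + 8 = 16
Best route has total 16 mi.

16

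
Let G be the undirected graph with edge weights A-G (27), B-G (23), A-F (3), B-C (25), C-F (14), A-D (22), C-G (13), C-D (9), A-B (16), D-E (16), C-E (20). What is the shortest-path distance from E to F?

Some routes from E to F:
E→D→C→F: 16 + 9 + 14 = 39
E→D→A→F: 16 + 22 + 3 = 41
E→C→D→A→F: 20 + 9 + 22 + 3 = 54
E→C→F: 20 + 14 = 34
The minimum is 34.

34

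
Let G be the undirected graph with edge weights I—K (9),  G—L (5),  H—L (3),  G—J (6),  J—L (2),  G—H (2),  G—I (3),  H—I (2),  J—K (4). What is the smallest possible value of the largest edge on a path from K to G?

4

Checking several routes:
K-J-L-H-G: max(4, 2, 3, 2) = 4
K-I-H-L-G: max(9, 2, 3, 5) = 9
K-J-L-G: max(4, 2, 5) = 5
K-J-G: max(4, 6) = 6
K-J-L-H-I-G: max(4, 2, 3, 2, 3) = 4
Best route has worst link 4.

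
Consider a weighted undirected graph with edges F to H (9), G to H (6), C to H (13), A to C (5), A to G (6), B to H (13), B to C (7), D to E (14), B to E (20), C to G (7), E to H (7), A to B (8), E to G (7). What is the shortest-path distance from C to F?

Checking several routes:
C-A-G-H-F: 5 + 6 + 6 + 9 = 26
C-H-F: 13 + 9 = 22
C-G-E-H-F: 7 + 7 + 7 + 9 = 30
C-B-H-F: 7 + 13 + 9 = 29
C-G-H-F: 7 + 6 + 9 = 22
The minimum is 22.

22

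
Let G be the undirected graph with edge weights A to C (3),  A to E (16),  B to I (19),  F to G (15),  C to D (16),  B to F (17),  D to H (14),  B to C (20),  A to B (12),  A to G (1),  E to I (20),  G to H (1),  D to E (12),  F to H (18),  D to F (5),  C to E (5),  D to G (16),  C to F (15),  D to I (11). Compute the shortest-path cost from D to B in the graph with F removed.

28

Comparing a few candidate routes:
D→C→A→B: 16 + 3 + 12 = 31
D→H→G→A→B: 14 + 1 + 1 + 12 = 28
D→C→B: 16 + 20 = 36
D→I→B: 11 + 19 = 30
D→G→A→B: 16 + 1 + 12 = 29
D→E→C→A→B: 12 + 5 + 3 + 12 = 32
Shortest: 28.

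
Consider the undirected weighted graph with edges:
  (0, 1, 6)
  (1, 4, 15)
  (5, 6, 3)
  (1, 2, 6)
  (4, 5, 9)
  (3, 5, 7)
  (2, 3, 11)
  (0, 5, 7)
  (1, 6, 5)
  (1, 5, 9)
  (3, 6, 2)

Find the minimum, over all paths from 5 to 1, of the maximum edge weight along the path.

5

Comparing a few candidate routes:
5-0-1: max(7, 6) = 7
5-3-6-1: max(7, 2, 5) = 7
5-6-1: max(3, 5) = 5
5-3-2-1: max(7, 11, 6) = 11
5-1: max(9) = 9
The minimum achievable maximum is 5.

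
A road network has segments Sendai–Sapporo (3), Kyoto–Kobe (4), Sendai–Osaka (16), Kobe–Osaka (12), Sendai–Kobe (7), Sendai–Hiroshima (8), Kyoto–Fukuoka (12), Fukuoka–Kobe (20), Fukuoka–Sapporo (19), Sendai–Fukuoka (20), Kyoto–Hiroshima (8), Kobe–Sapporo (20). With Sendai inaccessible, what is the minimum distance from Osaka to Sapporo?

32

Candidate routes:
Osaka→Kobe→Sapporo: 12 + 20 = 32
Osaka→Kobe→Fukuoka→Sapporo: 12 + 20 + 19 = 51
Osaka→Kobe→Kyoto→Fukuoka→Sapporo: 12 + 4 + 12 + 19 = 47
Best route has total 32 mi.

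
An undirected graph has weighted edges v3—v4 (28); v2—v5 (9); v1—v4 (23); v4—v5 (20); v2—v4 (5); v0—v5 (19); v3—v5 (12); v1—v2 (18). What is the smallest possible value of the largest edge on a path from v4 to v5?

Routes from v4 to v5:
v4 -> v2 -> v5: max(5, 9) = 9
v4 -> v5: max(20) = 20
v4 -> v1 -> v2 -> v5: max(23, 18, 9) = 23
v4 -> v3 -> v5: max(28, 12) = 28
Best route has worst link 9.

9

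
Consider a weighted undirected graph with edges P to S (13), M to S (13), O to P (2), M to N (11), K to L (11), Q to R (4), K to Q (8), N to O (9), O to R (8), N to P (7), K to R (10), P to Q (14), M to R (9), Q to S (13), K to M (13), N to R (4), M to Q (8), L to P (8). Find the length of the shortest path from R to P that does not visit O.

11

A few of the R→P routes:
R-K-L-P: 10 + 11 + 8 = 29
R-N-P: 4 + 7 = 11
R-M-N-P: 9 + 11 + 7 = 27
R-Q-S-P: 4 + 13 + 13 = 30
R-Q-P: 4 + 14 = 18
Shortest: 11.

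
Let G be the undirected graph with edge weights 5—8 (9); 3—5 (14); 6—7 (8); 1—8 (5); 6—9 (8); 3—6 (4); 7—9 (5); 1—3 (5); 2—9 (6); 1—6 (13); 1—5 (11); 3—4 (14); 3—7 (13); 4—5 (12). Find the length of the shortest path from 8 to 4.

Comparing a few candidate routes:
8→1→3→4: 5 + 5 + 14 = 24
8→5→3→4: 9 + 14 + 14 = 37
8→5→4: 9 + 12 = 21
8→1→5→4: 5 + 11 + 12 = 28
8→1→3→5→4: 5 + 5 + 14 + 12 = 36
8→1→6→3→4: 5 + 13 + 4 + 14 = 36
Shortest: 21.

21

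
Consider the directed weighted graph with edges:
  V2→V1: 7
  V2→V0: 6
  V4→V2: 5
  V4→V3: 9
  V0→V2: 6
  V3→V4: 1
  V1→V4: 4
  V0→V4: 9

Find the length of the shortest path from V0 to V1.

Routes from V0 to V1:
V0 - V2 - V1: 6 + 7 = 13
V0 - V4 - V2 - V1: 9 + 5 + 7 = 21
Shortest: 13.

13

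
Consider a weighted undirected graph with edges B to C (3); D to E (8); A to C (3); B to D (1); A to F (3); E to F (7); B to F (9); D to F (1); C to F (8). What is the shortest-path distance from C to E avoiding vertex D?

13

Routes from C to E avoiding D:
C→F→E: 8 + 7 = 15
C→B→F→E: 3 + 9 + 7 = 19
C→A→F→E: 3 + 3 + 7 = 13
Best route has total 13.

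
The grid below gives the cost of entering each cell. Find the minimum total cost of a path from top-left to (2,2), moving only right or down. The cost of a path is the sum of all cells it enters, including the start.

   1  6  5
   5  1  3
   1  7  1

11

One optimal route is (0,0) → (1,0) → (1,1) → (1,2) → (2,2).
Its cost is 1 + 5 + 1 + 3 + 1 = 11.
For comparison, the top-then-right route costs 16.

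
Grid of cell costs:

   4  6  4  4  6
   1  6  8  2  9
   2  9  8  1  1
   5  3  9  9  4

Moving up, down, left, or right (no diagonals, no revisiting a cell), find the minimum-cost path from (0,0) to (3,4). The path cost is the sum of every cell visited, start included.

One optimal route is [0,0] -> [0,1] -> [0,2] -> [0,3] -> [1,3] -> [2,3] -> [2,4] -> [3,4].
Its cost is 4 + 6 + 4 + 4 + 2 + 1 + 1 + 4 = 26.

26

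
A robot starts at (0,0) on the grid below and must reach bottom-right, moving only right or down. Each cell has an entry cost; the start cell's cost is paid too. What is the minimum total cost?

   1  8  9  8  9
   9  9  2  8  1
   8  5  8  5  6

35

Take [0,0] [0,1] [0,2] [1,2] [1,3] [1,4] [2,4] for a total of 1 + 8 + 9 + 2 + 8 + 1 + 6 = 35.
(Top row then right column would cost 42.)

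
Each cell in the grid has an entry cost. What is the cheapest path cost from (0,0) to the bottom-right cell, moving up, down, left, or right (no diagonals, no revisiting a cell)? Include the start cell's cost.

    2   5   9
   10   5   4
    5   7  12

Take [0,0] → [0,1] → [1,1] → [1,2] → [2,2] for a total of 2 + 5 + 5 + 4 + 12 = 28.

28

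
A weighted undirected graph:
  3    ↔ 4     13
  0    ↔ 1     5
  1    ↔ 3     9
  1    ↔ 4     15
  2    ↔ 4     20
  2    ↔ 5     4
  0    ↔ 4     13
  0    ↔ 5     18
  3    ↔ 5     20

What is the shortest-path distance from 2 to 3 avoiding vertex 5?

33

Candidate routes:
2 - 4 - 3: 20 + 13 = 33
2 - 4 - 0 - 1 - 3: 20 + 13 + 5 + 9 = 47
2 - 4 - 1 - 3: 20 + 15 + 9 = 44
Shortest: 33.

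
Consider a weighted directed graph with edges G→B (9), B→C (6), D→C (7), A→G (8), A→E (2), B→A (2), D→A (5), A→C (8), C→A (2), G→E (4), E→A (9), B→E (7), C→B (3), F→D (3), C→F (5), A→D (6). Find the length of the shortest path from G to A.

11

Candidate routes:
G→B→A: 9 + 2 = 11
G→E→A: 4 + 9 = 13
G→B→C→A: 9 + 6 + 2 = 17
G→B→E→A: 9 + 7 + 9 = 25
G→B→C→F→D→A: 9 + 6 + 5 + 3 + 5 = 28
Best route has total 11.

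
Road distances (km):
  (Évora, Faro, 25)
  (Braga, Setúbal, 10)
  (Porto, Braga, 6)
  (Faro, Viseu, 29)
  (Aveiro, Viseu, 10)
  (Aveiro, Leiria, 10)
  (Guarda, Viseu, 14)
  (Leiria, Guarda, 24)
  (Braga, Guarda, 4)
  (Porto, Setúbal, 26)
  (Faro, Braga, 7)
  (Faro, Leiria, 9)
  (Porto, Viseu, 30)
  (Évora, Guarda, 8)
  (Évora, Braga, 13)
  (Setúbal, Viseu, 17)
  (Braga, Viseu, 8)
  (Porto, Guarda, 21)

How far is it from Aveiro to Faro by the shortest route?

19

A few of the Aveiro→Faro routes:
Aveiro-Leiria-Guarda-Braga-Faro: 10 + 24 + 4 + 7 = 45
Aveiro-Viseu-Guarda-Braga-Faro: 10 + 14 + 4 + 7 = 35
Aveiro-Viseu-Faro: 10 + 29 = 39
Aveiro-Leiria-Faro: 10 + 9 = 19
Aveiro-Viseu-Braga-Faro: 10 + 8 + 7 = 25
Aveiro-Viseu-Setúbal-Braga-Faro: 10 + 17 + 10 + 7 = 44
Best route has total 19 km.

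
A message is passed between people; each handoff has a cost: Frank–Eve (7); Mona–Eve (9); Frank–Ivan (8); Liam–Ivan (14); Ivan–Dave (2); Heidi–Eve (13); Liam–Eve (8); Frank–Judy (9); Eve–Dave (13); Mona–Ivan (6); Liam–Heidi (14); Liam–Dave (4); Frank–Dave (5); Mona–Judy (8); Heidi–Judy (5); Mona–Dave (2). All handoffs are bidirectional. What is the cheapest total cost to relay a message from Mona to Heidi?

Comparing a few candidate routes:
Mona -> Judy -> Heidi: 8 + 5 = 13
Mona -> Dave -> Liam -> Heidi: 2 + 4 + 14 = 20
Mona -> Dave -> Frank -> Judy -> Heidi: 2 + 5 + 9 + 5 = 21
Shortest: 13.

13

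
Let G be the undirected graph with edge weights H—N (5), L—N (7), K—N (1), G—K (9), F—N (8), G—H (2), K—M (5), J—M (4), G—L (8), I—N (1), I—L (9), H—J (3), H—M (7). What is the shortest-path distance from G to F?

15

Checking several routes:
G-K-N-F: 9 + 1 + 8 = 18
G-L-N-F: 8 + 7 + 8 = 23
G-L-I-N-F: 8 + 9 + 1 + 8 = 26
G-H-N-F: 2 + 5 + 8 = 15
G-H-M-K-N-F: 2 + 7 + 5 + 1 + 8 = 23
G-H-J-M-K-N-F: 2 + 3 + 4 + 5 + 1 + 8 = 23
Shortest: 15.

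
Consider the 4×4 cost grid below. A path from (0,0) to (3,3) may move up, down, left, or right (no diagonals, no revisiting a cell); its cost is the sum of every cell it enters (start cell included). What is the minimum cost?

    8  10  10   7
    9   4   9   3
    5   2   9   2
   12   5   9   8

One optimal route is [0,0] -> [1,0] -> [1,1] -> [2,1] -> [2,2] -> [2,3] -> [3,3].
Its cost is 8 + 9 + 4 + 2 + 9 + 2 + 8 = 42.

42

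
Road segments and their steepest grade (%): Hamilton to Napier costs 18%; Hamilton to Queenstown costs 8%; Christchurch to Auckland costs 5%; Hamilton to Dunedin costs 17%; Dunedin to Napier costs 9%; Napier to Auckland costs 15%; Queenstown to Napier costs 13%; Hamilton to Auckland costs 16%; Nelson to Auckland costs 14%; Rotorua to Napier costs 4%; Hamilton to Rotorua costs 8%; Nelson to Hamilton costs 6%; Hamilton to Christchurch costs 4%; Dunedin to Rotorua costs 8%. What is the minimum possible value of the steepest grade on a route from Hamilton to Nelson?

6

Some routes from Hamilton to Nelson:
Hamilton → Nelson: max(6) = 6
Hamilton → Rotorua → Napier → Auckland → Nelson: max(8, 4, 15, 14) = 15
Hamilton → Christchurch → Auckland → Nelson: max(4, 5, 14) = 14
Best route has worst link 6%.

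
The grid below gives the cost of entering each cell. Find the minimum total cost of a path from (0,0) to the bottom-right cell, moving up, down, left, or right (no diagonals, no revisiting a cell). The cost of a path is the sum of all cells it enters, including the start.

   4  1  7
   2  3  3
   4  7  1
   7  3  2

One optimal route is (0,0) -> (0,1) -> (1,1) -> (1,2) -> (2,2) -> (3,2).
Its cost is 4 + 1 + 3 + 3 + 1 + 2 = 14.

14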